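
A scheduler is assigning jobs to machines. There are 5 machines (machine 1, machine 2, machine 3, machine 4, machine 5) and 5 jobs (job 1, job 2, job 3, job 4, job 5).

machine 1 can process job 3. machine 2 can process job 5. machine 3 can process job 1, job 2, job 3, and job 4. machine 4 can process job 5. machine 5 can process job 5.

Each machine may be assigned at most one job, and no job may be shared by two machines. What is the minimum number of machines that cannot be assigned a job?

2

One maximum matching: machine 1-job 3, machine 2-job 5, machine 3-job 2.
The set {machine 2, machine 4, machine 5} has only 1 neighbour ({job 5}), so by Hall's theorem at most 3 of the 5 machines can be matched.
That matches 3 of the 5, leaving 2 unmatched; no matching can do better.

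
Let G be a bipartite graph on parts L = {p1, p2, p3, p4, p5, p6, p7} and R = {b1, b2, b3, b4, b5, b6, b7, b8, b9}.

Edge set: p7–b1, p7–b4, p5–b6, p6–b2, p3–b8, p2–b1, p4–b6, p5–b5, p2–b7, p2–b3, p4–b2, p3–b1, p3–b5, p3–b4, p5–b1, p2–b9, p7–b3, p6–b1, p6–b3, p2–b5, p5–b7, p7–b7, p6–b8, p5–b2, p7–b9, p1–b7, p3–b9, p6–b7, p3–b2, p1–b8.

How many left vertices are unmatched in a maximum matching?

For example, pair p1→b8, p2→b3, p3→b4, p4→b6, p5→b5, p6→b1, p7→b7.
All 7 left vertices are matched, so no larger matching exists.
That matches 7 of the 7, leaving 0 unmatched; no matching can do better.

0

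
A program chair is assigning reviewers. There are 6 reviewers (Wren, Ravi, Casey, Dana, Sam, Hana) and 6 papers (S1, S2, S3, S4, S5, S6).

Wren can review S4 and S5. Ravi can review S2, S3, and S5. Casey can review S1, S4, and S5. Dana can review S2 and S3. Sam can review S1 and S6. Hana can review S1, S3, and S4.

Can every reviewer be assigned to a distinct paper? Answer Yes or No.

Yes

A valid assignment of size 6: Wren→S5, Ravi→S3, Casey→S1, Dana→S2, Sam→S6, Hana→S4.
Every reviewer is matched, so this is a perfect matching.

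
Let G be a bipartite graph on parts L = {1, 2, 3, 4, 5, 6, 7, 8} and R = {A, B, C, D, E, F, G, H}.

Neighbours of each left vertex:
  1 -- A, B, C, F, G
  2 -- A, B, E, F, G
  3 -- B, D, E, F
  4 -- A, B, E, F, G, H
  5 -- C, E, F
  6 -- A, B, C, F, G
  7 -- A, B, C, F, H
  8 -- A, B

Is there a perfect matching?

Yes

A valid assignment of size 8: 1→A, 2→F, 3→D, 4→E, 5→C, 6→G, 7→H, 8→B.
Every left vertex is matched, so this is a perfect matching.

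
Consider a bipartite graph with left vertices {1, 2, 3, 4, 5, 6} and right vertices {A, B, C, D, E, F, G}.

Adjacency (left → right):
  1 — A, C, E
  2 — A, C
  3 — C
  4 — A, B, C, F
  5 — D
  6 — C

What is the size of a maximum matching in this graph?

For example, pair 1–E, 2–A, 3–C, 4–B, 5–D.
The set {3, 6} has only 1 neighbour ({C}), so by Hall's theorem at most 5 of the 6 left vertices can be matched.

5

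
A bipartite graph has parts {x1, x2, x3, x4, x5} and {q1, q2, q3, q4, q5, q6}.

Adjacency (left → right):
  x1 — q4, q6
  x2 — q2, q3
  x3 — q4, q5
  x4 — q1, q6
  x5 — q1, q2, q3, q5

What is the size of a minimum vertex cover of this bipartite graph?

{x1, x2, x3, x4, x5} is a vertex cover of size 5: every edge has an endpoint in this set.
No smaller cover exists because x1–q4, x2–q3, x3–q5, x4–q6, x5–q2 is a matching of size 5, and a cover must include an endpoint of each of these disjoint edges (König's theorem).

5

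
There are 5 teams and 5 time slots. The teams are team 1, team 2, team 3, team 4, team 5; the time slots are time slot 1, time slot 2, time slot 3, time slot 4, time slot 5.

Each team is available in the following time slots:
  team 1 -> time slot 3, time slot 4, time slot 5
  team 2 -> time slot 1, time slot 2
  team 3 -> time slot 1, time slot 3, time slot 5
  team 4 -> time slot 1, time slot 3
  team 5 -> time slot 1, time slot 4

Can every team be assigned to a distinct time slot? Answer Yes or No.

One maximum matching: team 1–time slot 3, team 2–time slot 2, team 3–time slot 5, team 4–time slot 1, team 5–time slot 4.
Every team is matched, so this is a perfect matching.

Yes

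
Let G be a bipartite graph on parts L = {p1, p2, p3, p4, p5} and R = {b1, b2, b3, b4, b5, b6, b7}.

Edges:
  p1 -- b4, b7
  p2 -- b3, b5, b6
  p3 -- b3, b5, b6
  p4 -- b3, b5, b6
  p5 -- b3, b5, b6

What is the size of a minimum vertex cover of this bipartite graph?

The 4 edges p1–b7, p2–b5, p3–b6, p4–b3 form a matching, so any vertex cover needs at least 4 vertices (one per matched edge).
Conversely {p1, b3, b5, b6} meets every edge and has exactly 4 vertices, so 4 is optimal.

4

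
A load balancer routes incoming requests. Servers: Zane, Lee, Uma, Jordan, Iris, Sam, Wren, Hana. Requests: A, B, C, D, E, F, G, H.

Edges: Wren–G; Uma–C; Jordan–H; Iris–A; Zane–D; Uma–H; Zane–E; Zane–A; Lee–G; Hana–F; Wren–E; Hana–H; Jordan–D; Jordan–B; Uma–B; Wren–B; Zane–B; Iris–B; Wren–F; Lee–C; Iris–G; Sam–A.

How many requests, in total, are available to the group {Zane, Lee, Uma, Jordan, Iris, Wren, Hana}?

The union of neighbours of {Zane, Lee, Uma, Jordan, Iris, Wren, Hana} is {A, B, C, D, E, F, G, H}, which has 8 elements.
Since |N(S)| = 8 ≥ |S| = 7, Hall's condition holds for this subset.

8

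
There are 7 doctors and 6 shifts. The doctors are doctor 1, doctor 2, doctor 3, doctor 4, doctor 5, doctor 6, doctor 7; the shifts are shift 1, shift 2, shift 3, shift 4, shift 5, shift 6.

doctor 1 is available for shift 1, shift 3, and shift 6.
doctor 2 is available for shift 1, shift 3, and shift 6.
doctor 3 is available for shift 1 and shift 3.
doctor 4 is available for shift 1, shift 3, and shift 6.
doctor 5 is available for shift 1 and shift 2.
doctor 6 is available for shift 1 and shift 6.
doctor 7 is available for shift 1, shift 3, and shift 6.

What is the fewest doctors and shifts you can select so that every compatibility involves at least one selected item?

4

{doctor 5, shift 1, shift 3, shift 6} is a vertex cover of size 4: every edge has an endpoint in this set.
No smaller cover exists because doctor 1–shift 6, doctor 2–shift 1, doctor 3–shift 3, doctor 5–shift 2 is a matching of size 4, and a cover must include an endpoint of each of these disjoint edges (König's theorem).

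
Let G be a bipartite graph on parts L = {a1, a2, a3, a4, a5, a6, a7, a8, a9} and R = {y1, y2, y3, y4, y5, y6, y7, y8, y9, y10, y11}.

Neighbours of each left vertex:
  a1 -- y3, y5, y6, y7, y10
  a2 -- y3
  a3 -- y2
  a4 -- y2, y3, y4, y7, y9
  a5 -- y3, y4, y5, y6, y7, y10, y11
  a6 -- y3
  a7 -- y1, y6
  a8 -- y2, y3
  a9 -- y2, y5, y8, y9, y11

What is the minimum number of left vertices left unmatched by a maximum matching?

2

A valid assignment of size 7: a1→y6, a2→y3, a3→y2, a4→y4, a5→y7, a7→y1, a9→y9.
The set {a2, a3, a6, a8} has only 2 neighbours ({y2, y3}), so by Hall's theorem at most 7 of the 9 left vertices can be matched.
That matches 7 of the 9, leaving 2 unmatched; no matching can do better.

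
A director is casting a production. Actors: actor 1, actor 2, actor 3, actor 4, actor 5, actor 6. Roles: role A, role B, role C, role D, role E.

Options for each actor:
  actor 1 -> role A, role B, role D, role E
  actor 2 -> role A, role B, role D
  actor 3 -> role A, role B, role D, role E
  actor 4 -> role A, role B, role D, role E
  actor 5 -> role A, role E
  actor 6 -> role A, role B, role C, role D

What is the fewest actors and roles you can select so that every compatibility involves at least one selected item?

{actor 6, role A, role B, role D, role E} is a vertex cover of size 5: every edge has an endpoint in this set.
No smaller cover exists because actor 1–role E, actor 2–role A, actor 3–role D, actor 4–role B, actor 6–role C is a matching of size 5, and a cover must include an endpoint of each of these disjoint edges (König's theorem).

5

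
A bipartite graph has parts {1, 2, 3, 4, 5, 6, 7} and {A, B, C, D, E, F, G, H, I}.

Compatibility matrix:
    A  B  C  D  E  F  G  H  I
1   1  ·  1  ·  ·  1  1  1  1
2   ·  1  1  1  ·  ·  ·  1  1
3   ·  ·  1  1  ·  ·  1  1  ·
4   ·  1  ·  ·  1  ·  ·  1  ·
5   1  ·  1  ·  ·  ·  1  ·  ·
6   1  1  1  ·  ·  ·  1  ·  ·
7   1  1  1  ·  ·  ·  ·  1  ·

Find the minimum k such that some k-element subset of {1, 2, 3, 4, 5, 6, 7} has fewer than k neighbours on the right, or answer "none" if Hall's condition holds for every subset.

none

A matching saturating every left vertex exists, for instance 1→A, 2→H, 3→D, 4→E, 5→G, 6→C, 7→B.
By Hall's marriage theorem, this means |N(S)| ≥ |S| for every subset S, so no violating subset exists.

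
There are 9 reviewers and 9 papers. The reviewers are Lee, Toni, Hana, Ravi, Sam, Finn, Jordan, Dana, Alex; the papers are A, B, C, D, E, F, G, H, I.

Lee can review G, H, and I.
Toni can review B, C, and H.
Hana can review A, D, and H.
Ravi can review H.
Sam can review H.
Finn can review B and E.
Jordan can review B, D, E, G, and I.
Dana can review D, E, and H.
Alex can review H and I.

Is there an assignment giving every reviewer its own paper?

The set {Ravi, Sam} has only 1 neighbour ({H}), so by Hall's theorem at most 8 of the 9 reviewers can be matched.
Hence no matching covers every reviewer.

No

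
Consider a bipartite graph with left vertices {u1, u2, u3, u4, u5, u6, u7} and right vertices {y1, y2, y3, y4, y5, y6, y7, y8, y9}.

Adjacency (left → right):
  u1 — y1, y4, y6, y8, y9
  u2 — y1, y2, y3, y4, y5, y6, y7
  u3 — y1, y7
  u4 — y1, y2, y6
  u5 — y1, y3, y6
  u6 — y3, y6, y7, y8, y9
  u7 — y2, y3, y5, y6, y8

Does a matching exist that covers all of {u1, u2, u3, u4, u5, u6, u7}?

For example, pair u1→y9, u2→y4, u3→y1, u4→y2, u5→y3, u6→y7, u7→y6.
All 7 left vertices are covered.

Yes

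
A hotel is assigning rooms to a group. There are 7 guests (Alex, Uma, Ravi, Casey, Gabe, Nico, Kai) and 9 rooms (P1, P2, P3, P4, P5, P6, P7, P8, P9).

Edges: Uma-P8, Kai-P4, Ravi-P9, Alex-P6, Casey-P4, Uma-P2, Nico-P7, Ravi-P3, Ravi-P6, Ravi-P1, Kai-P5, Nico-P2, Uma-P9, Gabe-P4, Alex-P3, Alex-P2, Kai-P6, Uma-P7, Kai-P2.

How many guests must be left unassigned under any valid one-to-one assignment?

A valid assignment of size 6: Alex–P6, Uma–P9, Ravi–P1, Casey–P4, Nico–P7, Kai–P5.
The set {Casey, Gabe} has only 1 neighbour ({P4}), so by Hall's theorem at most 6 of the 7 guests can be matched.
That matches 6 of the 7, leaving 1 unmatched; no matching can do better.

1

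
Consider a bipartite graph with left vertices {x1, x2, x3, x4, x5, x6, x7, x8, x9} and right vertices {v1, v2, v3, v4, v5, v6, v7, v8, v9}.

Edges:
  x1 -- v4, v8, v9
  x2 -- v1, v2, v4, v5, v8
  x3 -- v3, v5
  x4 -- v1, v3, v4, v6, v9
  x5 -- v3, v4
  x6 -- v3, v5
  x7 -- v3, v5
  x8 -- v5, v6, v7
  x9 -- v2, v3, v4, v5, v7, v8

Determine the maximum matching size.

8

A valid assignment of size 8: x1–v9, x2–v2, x3–v5, x4–v1, x5–v4, x6–v3, x8–v6, x9–v8.
The set {x3, x6, x7} has only 2 neighbours ({v3, v5}), so by Hall's theorem at most 8 of the 9 left vertices can be matched.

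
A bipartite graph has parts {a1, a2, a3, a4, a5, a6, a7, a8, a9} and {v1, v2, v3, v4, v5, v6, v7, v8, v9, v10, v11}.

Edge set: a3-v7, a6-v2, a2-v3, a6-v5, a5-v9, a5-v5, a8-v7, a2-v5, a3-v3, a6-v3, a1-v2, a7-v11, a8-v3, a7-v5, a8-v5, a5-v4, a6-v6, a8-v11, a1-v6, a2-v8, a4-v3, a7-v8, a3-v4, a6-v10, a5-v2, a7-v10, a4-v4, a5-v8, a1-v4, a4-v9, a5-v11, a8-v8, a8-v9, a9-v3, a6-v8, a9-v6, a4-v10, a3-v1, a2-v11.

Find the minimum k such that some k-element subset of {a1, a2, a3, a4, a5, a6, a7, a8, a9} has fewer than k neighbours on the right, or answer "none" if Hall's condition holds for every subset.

none

A matching saturating every left vertex exists, for instance a1→v2, a2→v5, a3→v7, a4→v4, a5→v11, a6→v10, a7→v8, a8→v3, a9→v6.
By Hall's marriage theorem, this means |N(S)| ≥ |S| for every subset S, so no violating subset exists.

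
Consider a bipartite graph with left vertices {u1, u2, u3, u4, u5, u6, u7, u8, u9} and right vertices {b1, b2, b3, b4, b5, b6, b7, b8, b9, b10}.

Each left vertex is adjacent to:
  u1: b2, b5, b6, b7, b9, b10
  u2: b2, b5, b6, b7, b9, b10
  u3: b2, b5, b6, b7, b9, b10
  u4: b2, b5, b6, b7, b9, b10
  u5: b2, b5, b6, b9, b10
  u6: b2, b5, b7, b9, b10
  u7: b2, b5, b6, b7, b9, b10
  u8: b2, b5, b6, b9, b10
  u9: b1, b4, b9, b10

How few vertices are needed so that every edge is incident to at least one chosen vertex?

{u9, b2, b5, b6, b7, b9, b10} is a vertex cover of size 7: every edge has an endpoint in this set.
No smaller cover exists because u1–b9, u2–b10, u3–b5, u4–b2, u5–b6, u6–b7, u9–b4 is a matching of size 7, and a cover must include an endpoint of each of these disjoint edges (König's theorem).

7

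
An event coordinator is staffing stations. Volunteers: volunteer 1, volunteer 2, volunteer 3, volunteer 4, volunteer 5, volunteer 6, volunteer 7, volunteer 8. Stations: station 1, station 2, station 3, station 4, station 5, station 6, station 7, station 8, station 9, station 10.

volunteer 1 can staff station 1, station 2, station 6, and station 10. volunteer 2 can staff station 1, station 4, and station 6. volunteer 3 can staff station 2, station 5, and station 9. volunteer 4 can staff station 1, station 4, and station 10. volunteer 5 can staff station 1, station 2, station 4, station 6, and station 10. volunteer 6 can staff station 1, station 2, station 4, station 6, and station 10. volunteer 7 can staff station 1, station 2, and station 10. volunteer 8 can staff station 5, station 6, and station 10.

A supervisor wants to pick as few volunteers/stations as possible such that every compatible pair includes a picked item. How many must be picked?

7

A maximum matching has 7 edges (e.g. volunteer 1–station 1, volunteer 2–station 4, volunteer 3–station 9, volunteer 4–station 10, volunteer 5–station 6, volunteer 6–station 2, volunteer 8–station 5).
By König's theorem the minimum vertex cover has the same size. One such cover is {volunteer 3, volunteer 8, station 1, station 2, station 4, station 6, station 10}.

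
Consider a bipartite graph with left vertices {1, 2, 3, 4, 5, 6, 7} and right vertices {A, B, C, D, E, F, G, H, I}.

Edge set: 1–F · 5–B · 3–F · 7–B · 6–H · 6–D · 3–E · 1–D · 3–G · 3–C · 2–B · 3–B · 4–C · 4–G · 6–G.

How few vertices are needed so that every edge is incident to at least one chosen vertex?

The 5 edges 1–F, 2–B, 3–E, 4–C, 6–G form a matching, so any vertex cover needs at least 5 vertices (one per matched edge).
Conversely {1, 3, 4, 6, B} meets every edge and has exactly 5 vertices, so 5 is optimal.

5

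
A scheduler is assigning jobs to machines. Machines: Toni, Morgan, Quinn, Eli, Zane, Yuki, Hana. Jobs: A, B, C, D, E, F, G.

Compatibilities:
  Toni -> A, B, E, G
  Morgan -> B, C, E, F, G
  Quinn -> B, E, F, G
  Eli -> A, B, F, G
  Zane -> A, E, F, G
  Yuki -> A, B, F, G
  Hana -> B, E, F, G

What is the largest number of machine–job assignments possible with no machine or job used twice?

6

A valid assignment of size 6: Toni-A, Morgan-C, Quinn-E, Eli-F, Zane-G, Yuki-B.
The set {Toni, Quinn, Eli, Zane, Yuki, Hana} has only 5 neighbours ({A, B, E, F, G}), so by Hall's theorem at most 6 of the 7 machines can be matched.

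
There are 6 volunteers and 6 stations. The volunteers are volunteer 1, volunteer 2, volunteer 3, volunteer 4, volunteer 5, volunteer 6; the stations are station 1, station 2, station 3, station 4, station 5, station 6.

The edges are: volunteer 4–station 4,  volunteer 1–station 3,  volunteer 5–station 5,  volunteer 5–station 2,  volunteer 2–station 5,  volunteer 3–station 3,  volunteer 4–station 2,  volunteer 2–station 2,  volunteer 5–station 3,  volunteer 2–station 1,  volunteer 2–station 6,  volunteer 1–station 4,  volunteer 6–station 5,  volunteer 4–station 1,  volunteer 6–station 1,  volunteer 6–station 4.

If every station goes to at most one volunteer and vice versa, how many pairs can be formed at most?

6

A valid assignment of size 6: volunteer 1–station 4, volunteer 2–station 6, volunteer 3–station 3, volunteer 4–station 2, volunteer 5–station 5, volunteer 6–station 1.
All 6 volunteers are matched, so no larger matching exists.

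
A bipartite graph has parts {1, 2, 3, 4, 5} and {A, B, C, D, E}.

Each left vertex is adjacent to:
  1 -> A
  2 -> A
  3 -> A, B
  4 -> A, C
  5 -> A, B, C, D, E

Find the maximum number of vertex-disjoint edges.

4

A valid assignment of size 4: 1–A, 3–B, 4–C, 5–E.
The set {1, 2} has only 1 neighbour ({A}), so by Hall's theorem at most 4 of the 5 left vertices can be matched.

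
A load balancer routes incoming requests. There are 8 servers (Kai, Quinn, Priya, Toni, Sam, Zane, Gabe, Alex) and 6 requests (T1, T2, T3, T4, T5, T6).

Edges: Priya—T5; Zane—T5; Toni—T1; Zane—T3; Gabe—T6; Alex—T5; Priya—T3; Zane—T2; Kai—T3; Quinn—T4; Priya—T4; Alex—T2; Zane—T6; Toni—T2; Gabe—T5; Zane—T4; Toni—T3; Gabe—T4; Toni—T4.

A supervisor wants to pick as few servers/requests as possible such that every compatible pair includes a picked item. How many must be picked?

6

{Toni, T2, T3, T4, T5, T6} is a vertex cover of size 6: every edge has an endpoint in this set.
No smaller cover exists because Kai–T3, Quinn–T4, Priya–T5, Toni–T1, Zane–T2, Gabe–T6 is a matching of size 6, and a cover must include an endpoint of each of these disjoint edges (König's theorem).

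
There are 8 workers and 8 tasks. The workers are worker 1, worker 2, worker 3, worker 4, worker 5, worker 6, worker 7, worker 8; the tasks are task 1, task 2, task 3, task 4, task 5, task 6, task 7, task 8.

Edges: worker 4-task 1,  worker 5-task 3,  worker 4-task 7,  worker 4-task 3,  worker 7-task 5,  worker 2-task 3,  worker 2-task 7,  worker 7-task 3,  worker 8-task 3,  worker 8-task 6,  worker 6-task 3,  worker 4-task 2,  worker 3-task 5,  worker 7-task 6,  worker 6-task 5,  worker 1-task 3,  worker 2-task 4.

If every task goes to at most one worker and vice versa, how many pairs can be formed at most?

5

A valid assignment of size 5: worker 1–task 3, worker 2–task 7, worker 3–task 5, worker 4–task 2, worker 7–task 6.
The set {worker 1, worker 3, worker 5, worker 6, worker 7, worker 8} has only 3 neighbours ({task 3, task 5, task 6}), so by Hall's theorem at most 5 of the 8 workers can be matched.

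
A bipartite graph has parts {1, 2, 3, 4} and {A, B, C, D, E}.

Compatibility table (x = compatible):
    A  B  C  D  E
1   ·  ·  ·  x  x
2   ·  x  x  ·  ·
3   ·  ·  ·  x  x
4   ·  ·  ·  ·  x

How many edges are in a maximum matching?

3

One maximum matching: 1→D, 2→B, 3→E.
The set {1, 3, 4} has only 2 neighbours ({D, E}), so by Hall's theorem at most 3 of the 4 left vertices can be matched.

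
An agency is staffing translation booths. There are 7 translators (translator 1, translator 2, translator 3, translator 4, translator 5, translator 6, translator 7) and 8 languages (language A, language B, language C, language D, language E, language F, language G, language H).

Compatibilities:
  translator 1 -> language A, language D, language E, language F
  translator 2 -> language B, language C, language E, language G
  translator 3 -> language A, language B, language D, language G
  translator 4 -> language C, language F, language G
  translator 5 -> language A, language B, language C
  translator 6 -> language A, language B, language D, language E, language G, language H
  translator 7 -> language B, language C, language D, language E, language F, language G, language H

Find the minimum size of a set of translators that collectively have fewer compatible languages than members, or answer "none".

A matching saturating every translator exists, for instance translator 1→language A, translator 2→language E, translator 3→language B, translator 4→language G, translator 5→language C, translator 6→language D, translator 7→language F.
By Hall's marriage theorem, this means |N(S)| ≥ |S| for every subset S, so no violating subset exists.

none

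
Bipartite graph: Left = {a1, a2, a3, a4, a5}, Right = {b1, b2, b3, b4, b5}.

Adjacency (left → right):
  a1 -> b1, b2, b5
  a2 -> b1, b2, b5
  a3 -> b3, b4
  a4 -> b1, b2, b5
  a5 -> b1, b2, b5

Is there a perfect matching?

No

The set {a1, a2, a4, a5} has only 3 neighbours ({b1, b2, b5}), so by Hall's theorem at most 4 of the 5 left vertices can be matched.
Hence no matching covers every left vertex.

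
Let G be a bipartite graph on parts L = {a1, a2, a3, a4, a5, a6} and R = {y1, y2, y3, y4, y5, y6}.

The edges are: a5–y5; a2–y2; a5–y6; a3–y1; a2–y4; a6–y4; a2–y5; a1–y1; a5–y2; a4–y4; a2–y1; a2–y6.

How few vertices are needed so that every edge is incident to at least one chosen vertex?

4

A maximum matching has 4 edges (e.g. a1–y1, a2–y6, a4–y4, a5–y2).
By König's theorem the minimum vertex cover has the same size. One such cover is {a2, a5, y1, y4}.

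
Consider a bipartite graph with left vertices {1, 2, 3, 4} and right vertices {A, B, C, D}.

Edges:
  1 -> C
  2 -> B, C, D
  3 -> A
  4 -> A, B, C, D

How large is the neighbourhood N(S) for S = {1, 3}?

2

The union of neighbours of {1, 3} is {A, C}, which has 2 elements.
Since |N(S)| = 2 ≥ |S| = 2, Hall's condition holds for this subset.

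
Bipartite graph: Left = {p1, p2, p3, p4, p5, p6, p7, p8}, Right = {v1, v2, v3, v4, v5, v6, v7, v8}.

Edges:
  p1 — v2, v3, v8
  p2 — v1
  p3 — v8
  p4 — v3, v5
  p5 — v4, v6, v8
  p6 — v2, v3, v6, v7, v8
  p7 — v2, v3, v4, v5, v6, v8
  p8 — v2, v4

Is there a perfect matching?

For example, pair p1–v3, p2–v1, p3–v8, p4–v5, p5–v4, p6–v7, p7–v6, p8–v2.
All 8 left vertices are covered.

Yes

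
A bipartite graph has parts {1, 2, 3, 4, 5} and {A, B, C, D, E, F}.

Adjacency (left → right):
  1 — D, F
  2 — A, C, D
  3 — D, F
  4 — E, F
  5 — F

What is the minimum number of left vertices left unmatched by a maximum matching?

A valid assignment of size 4: 1–D, 2–C, 3–F, 4–E.
The set {1, 3, 5} has only 2 neighbours ({D, F}), so by Hall's theorem at most 4 of the 5 left vertices can be matched.
That matches 4 of the 5, leaving 1 unmatched; no matching can do better.

1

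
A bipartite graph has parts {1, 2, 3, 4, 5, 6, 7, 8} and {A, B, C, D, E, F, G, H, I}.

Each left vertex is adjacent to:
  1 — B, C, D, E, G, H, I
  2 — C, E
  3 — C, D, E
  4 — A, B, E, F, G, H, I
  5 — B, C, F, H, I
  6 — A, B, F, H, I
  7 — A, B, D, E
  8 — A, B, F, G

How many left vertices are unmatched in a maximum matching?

A valid assignment of size 8: 1-G, 2-C, 3-D, 4-A, 5-F, 6-H, 7-E, 8-B.
All 8 left vertices are matched, so no larger matching exists.
That matches 8 of the 8, leaving 0 unmatched; no matching can do better.

0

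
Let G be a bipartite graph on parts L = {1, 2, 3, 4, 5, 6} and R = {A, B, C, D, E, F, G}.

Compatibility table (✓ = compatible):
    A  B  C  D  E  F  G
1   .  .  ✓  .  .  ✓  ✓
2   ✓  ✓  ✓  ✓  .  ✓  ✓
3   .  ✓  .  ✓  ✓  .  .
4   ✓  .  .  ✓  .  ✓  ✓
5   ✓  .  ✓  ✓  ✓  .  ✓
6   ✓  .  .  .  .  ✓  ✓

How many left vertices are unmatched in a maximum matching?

0

A valid assignment of size 6: 1→C, 2→A, 3→B, 4→D, 5→G, 6→F.
All 6 left vertices are matched, so no larger matching exists.
That matches 6 of the 6, leaving 0 unmatched; no matching can do better.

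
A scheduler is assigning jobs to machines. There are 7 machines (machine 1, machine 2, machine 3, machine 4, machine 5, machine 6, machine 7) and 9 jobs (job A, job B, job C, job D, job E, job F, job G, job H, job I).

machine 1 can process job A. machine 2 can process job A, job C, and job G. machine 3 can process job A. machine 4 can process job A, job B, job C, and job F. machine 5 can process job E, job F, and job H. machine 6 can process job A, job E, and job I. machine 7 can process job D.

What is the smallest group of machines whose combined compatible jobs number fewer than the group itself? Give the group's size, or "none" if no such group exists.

2

Take S = {machine 1, machine 3}. Its neighbourhood is {job A}, so |N(S)| = 1 < |S| = 2.
No single vertex violates Hall's condition since each has at least one neighbour, so 2 is the minimum.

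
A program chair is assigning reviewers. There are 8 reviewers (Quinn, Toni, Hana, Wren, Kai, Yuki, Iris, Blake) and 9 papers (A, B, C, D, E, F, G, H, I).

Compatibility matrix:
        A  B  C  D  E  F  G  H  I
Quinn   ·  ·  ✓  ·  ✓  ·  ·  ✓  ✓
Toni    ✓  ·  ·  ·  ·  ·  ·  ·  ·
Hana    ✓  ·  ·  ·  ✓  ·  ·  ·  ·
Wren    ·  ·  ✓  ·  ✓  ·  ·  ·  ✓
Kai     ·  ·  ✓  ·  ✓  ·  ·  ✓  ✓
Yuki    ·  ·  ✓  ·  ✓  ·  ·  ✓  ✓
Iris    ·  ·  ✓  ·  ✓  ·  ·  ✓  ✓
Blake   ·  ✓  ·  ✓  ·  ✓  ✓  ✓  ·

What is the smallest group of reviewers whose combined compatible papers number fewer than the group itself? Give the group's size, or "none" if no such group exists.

5

Take S = {Quinn, Wren, Kai, Yuki, Iris}. Its neighbourhood is {C, E, H, I}, so |N(S)| = 4 < |S| = 5.
Every subset of size less than 5 has at least as many neighbours as members, so 5 is the minimum.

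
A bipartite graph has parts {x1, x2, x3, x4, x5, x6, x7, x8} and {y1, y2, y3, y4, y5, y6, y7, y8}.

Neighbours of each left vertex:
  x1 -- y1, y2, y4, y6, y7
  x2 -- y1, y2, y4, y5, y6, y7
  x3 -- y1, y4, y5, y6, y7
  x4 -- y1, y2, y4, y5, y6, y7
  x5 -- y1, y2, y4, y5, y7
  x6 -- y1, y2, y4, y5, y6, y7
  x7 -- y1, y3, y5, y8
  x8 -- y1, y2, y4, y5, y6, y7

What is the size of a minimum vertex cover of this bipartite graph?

7

The 7 edges x1–y7, x2–y2, x3–y5, x4–y1, x5–y4, x6–y6, x7–y3 form a matching, so any vertex cover needs at least 7 vertices (one per matched edge).
Conversely {x7, y1, y2, y4, y5, y6, y7} meets every edge and has exactly 7 vertices, so 7 is optimal.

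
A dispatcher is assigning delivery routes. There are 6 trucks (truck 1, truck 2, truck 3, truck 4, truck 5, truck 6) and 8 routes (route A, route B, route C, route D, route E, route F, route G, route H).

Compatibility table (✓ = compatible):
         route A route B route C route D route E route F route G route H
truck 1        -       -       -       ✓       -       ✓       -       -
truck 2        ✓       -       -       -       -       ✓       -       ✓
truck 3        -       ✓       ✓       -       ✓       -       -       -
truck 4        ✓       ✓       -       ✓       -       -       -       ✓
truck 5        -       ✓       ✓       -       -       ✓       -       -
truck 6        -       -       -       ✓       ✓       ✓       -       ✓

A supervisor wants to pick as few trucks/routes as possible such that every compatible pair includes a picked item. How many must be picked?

The 6 edges truck 1–route D, truck 2–route H, truck 3–route B, truck 4–route A, truck 5–route F, truck 6–route E form a matching, so any vertex cover needs at least 6 vertices (one per matched edge).
Conversely {truck 1, truck 2, truck 3, truck 4, truck 5, truck 6} meets every edge and has exactly 6 vertices, so 6 is optimal.

6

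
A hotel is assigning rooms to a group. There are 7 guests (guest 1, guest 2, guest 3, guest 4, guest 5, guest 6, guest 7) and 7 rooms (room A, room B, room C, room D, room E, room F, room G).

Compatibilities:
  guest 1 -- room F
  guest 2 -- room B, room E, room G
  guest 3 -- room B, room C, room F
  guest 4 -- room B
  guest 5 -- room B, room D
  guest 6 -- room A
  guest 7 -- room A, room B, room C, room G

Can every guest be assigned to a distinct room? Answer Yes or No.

Yes

One maximum matching: guest 1→room F, guest 2→room E, guest 3→room C, guest 4→room B, guest 5→room D, guest 6→room A, guest 7→room G.
All 7 guests are covered.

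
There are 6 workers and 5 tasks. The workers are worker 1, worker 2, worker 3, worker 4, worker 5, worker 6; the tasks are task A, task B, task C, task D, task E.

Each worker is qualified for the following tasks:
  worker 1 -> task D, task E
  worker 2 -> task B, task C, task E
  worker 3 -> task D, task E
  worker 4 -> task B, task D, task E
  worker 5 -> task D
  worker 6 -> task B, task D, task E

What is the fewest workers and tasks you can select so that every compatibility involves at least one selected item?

{worker 2, task B, task D, task E} is a vertex cover of size 4: every edge has an endpoint in this set.
No smaller cover exists because worker 1–task D, worker 2–task C, worker 3–task E, worker 4–task B is a matching of size 4, and a cover must include an endpoint of each of these disjoint edges (König's theorem).

4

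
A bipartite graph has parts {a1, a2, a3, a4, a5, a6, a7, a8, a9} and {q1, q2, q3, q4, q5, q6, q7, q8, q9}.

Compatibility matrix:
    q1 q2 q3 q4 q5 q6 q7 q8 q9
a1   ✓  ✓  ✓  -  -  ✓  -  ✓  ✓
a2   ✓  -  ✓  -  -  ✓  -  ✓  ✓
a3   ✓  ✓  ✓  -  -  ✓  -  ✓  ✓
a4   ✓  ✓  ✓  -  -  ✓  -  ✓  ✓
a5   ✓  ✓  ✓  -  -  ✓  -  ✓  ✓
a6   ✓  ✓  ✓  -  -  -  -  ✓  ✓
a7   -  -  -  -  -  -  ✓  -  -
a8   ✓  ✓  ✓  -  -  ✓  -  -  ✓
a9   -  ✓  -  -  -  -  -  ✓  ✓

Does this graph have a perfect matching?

The set {a1, a2, a3, a4, a5, a6, a8, a9} has only 6 neighbours ({q1, q2, q3, q6, q8, q9}), so by Hall's theorem at most 7 of the 9 left vertices can be matched.
Hence no matching covers every left vertex.

No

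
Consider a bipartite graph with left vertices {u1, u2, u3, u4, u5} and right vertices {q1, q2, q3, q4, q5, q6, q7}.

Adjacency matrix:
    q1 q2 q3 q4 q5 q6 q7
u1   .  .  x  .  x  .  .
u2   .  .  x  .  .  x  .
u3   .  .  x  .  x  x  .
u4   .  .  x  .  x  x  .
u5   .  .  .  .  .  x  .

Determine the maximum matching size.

3

One maximum matching: u1-q5, u2-q3, u3-q6.
The set {u1, u2, u3, u4, u5} has only 3 neighbours ({q3, q5, q6}), so by Hall's theorem at most 3 of the 5 left vertices can be matched.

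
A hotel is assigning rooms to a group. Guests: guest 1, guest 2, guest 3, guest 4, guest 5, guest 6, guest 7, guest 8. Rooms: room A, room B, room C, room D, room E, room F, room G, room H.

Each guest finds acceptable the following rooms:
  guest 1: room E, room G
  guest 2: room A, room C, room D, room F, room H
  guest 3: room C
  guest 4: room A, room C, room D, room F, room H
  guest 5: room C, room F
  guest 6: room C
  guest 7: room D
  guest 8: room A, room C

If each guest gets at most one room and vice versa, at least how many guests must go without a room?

One maximum matching: guest 1-room G, guest 2-room H, guest 3-room C, guest 4-room A, guest 5-room F, guest 7-room D.
The set {guest 2, guest 3, guest 4, guest 5, guest 6, guest 7, guest 8} has only 5 neighbours ({room A, room C, room D, room F, room H}), so by Hall's theorem at most 6 of the 8 guests can be matched.
That matches 6 of the 8, leaving 2 unmatched; no matching can do better.

2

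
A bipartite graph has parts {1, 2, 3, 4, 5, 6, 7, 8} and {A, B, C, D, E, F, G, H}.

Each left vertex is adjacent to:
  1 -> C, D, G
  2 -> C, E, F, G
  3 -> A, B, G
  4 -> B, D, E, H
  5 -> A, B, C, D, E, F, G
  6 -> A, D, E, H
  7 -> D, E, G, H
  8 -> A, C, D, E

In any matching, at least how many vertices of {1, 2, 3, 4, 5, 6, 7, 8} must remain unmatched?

One maximum matching: 1–C, 2–F, 3–G, 4–B, 5–A, 6–H, 7–D, 8–E.
All 8 left vertices are matched, so no larger matching exists.
That matches 8 of the 8, leaving 0 unmatched; no matching can do better.

0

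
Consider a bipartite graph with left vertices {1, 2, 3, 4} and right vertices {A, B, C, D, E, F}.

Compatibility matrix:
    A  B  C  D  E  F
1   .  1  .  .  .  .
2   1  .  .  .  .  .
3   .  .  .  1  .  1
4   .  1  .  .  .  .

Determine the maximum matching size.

A valid assignment of size 3: 1-B, 2-A, 3-F.
The set {1, 4} has only 1 neighbour ({B}), so by Hall's theorem at most 3 of the 4 left vertices can be matched.

3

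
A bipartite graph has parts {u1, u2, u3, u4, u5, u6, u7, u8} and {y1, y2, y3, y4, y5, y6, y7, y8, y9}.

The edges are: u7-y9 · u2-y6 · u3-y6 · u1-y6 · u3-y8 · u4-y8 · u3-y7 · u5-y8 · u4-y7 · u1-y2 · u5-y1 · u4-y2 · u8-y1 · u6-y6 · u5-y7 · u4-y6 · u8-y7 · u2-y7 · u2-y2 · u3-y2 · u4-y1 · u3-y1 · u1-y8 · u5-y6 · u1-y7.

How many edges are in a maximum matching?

6

A valid assignment of size 6: u1–y8, u2–y2, u3–y1, u4–y6, u5–y7, u7–y9.
The set {u1, u2, u3, u4, u5, u6, u8} has only 5 neighbours ({y1, y2, y6, y7, y8}), so by Hall's theorem at most 6 of the 8 left vertices can be matched.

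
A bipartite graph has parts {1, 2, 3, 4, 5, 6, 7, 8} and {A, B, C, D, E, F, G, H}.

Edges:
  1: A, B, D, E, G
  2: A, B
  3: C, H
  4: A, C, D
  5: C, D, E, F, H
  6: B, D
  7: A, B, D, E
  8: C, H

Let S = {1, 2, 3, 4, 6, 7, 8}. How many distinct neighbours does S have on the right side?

The union of neighbours of {1, 2, 3, 4, 6, 7, 8} is {A, B, C, D, E, G, H}, which has 7 elements.
Since |N(S)| = 7 ≥ |S| = 7, Hall's condition holds for this subset.

7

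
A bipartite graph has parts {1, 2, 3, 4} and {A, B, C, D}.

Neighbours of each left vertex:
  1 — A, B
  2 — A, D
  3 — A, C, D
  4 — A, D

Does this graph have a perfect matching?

Yes

For example, pair 1-B, 2-A, 3-C, 4-D.
All 4 left vertices are covered.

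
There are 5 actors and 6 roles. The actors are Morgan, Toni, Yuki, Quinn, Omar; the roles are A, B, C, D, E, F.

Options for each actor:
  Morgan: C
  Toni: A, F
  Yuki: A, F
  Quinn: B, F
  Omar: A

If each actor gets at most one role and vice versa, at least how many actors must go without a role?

For example, pair Morgan–C, Toni–A, Yuki–F, Quinn–B.
The set {Toni, Yuki, Omar} has only 2 neighbours ({A, F}), so by Hall's theorem at most 4 of the 5 actors can be matched.
That matches 4 of the 5, leaving 1 unmatched; no matching can do better.

1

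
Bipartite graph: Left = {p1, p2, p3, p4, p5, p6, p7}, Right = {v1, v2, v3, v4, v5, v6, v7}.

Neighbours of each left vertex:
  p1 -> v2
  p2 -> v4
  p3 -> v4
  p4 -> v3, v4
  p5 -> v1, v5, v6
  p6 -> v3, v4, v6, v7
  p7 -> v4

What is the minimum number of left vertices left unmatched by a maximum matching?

A valid assignment of size 5: p1–v2, p2–v4, p4–v3, p5–v1, p6–v6.
The set {p2, p3, p7} has only 1 neighbour ({v4}), so by Hall's theorem at most 5 of the 7 left vertices can be matched.
That matches 5 of the 7, leaving 2 unmatched; no matching can do better.

2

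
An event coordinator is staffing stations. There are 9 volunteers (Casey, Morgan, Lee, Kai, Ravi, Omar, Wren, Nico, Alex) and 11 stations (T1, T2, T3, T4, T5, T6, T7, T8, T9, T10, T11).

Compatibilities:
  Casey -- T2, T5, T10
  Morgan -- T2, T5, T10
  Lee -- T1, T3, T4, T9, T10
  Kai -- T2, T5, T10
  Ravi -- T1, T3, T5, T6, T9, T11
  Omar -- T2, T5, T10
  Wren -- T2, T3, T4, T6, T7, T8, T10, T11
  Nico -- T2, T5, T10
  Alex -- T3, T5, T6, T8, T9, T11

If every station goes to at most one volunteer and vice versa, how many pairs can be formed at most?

For example, pair Casey-T2, Morgan-T5, Lee-T4, Kai-T10, Ravi-T11, Wren-T7, Alex-T3.
The set {Casey, Morgan, Kai, Omar, Nico} has only 3 neighbours ({T10, T2, T5}), so by Hall's theorem at most 7 of the 9 volunteers can be matched.

7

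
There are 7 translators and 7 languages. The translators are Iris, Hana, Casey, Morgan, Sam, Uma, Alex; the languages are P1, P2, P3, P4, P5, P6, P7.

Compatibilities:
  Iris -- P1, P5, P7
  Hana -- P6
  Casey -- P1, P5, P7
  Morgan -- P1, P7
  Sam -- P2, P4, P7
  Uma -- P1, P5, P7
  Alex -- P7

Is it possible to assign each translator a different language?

The set {Iris, Casey, Morgan, Uma, Alex} has only 3 neighbours ({P1, P5, P7}), so by Hall's theorem at most 5 of the 7 translators can be matched.
Hence no matching covers every translator.

No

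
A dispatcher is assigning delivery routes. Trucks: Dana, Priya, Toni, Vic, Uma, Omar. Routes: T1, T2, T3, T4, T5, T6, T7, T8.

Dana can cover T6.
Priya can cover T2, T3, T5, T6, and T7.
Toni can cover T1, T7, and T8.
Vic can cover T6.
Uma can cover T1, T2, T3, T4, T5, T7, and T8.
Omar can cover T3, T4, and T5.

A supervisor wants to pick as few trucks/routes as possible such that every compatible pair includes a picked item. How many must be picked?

A maximum matching has 5 edges (e.g. Dana–T6, Priya–T7, Toni–T8, Uma–T4, Omar–T5).
By König's theorem the minimum vertex cover has the same size. One such cover is {Priya, Toni, Uma, Omar, T6}.

5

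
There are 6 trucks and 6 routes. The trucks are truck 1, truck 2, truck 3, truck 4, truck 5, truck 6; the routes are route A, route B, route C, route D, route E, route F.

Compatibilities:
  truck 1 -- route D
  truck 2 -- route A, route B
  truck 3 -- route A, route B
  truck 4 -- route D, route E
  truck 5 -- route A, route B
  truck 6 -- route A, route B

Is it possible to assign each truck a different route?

The set {truck 2, truck 3, truck 5, truck 6} has only 2 neighbours ({route A, route B}), so by Hall's theorem at most 4 of the 6 trucks can be matched.
Hence no matching covers every truck.

No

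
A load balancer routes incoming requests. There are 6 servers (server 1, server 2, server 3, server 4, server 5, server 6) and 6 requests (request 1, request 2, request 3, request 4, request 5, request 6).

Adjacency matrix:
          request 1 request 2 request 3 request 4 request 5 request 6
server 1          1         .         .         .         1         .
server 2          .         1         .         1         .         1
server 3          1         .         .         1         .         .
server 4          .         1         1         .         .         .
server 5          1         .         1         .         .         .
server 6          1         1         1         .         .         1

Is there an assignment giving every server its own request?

For example, pair server 1–request 5, server 2–request 4, server 3–request 1, server 4–request 2, server 5–request 3, server 6–request 6.
All 6 servers are covered.

Yes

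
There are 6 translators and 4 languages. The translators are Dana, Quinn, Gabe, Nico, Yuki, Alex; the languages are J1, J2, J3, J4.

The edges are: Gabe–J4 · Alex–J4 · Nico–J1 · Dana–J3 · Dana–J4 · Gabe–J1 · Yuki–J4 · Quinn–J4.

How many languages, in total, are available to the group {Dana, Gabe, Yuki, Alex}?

The union of neighbours of {Dana, Gabe, Yuki, Alex} is {J1, J3, J4}, which has 3 elements.
Since |N(S)| = 3 < |S| = 4, Hall's condition fails for this subset.

3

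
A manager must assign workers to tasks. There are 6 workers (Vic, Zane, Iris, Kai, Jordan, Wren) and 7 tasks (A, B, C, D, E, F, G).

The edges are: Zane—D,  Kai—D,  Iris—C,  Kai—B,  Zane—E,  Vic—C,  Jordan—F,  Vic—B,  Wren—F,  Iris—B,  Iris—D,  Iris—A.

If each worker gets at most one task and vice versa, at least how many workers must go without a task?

For example, pair Vic–C, Zane–E, Iris–D, Kai–B, Jordan–F.
The set {Jordan, Wren} has only 1 neighbour ({F}), so by Hall's theorem at most 5 of the 6 workers can be matched.
That matches 5 of the 6, leaving 1 unmatched; no matching can do better.

1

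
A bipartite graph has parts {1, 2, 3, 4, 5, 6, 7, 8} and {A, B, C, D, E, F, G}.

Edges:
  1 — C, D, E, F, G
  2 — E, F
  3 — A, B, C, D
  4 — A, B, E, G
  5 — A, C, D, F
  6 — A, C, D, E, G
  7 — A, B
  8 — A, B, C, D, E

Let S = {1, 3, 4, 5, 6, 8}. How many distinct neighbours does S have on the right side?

The union of neighbours of {1, 3, 4, 5, 6, 8} is {A, B, C, D, E, F, G}, which has 7 elements.
Since |N(S)| = 7 ≥ |S| = 6, Hall's condition holds for this subset.

7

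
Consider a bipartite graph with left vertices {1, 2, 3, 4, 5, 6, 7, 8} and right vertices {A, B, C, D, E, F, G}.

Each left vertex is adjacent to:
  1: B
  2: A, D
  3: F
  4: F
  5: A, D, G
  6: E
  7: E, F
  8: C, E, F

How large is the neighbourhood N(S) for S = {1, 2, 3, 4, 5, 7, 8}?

The union of neighbours of {1, 2, 3, 4, 5, 7, 8} is {A, B, C, D, E, F, G}, which has 7 elements.
Since |N(S)| = 7 ≥ |S| = 7, Hall's condition holds for this subset.

7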